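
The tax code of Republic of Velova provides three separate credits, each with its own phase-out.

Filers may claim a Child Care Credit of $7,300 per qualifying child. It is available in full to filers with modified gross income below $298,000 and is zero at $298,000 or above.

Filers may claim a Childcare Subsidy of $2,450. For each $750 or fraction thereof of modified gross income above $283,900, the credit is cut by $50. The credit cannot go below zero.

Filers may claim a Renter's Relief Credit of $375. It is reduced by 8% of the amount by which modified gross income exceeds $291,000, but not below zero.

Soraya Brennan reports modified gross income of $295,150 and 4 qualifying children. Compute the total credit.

Child Care Credit: base = 4 × $7,300 = $29,200. $295,150 is below the $298,000 cutoff, so the full $29,200 applies.
Childcare Subsidy: income exceeds $283,900 by $11,250, which is 15 full-or-partial $750 increments; reduction = 15 × $50 = $750, leaving $1,700.
Renter's Relief Credit: 8% of the $4,150 excess over $291,000 is $332; credit = $375 − $332 = $43.
Total: $29,200 + $1,700 + $43 = $30,943.

$30,943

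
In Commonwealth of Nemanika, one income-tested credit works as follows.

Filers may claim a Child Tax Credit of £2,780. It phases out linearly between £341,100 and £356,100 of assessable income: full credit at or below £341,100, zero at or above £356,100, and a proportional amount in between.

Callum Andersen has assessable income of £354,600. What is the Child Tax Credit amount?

£278

Child Tax Credit: £354,600 is £13,500 into a £15,000 phase-out range, leaving 1,500/15,000 of the credit: £2,780 × 1,500/15,000 = £278.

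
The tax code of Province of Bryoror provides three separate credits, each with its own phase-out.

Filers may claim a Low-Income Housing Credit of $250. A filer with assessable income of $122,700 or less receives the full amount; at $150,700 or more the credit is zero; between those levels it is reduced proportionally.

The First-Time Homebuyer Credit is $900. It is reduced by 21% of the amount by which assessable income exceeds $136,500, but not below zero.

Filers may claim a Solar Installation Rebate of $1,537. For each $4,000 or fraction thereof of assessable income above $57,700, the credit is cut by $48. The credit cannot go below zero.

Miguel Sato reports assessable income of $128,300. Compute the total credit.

Low-Income Housing Credit: $128,300 is $5,600 into a $28,000 phase-out range, leaving 22,400/28,000 of the credit: $250 × 22,400/28,000 = $200.
First-Time Homebuyer Credit: $128,300 is at or below the $136,500 threshold, so the full $900 applies.
Solar Installation Rebate: income exceeds $57,700 by $70,600, which is 18 full-or-partial $4,000 increments; reduction = 18 × $48 = $864, leaving $673.
Total: $200 + $900 + $673 = $1,773.

$1,773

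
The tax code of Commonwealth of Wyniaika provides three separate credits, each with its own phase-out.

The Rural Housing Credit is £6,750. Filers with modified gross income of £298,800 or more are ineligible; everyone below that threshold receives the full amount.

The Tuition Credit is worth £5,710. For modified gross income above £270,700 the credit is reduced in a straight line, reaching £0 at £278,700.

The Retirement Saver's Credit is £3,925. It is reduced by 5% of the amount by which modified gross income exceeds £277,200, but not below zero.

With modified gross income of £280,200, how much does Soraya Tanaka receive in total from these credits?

Rural Housing Credit: £280,200 is below the £298,800 cutoff, so the full £6,750 applies.
Tuition Credit: £280,200 is at or above £278,700, so the credit is £0.
Retirement Saver's Credit: 5% of the £3,000 excess over £277,200 is £150; credit = £3,925 − £150 = £3,775.
Total: £6,750 + £0 + £3,775 = £10,525.

£10,525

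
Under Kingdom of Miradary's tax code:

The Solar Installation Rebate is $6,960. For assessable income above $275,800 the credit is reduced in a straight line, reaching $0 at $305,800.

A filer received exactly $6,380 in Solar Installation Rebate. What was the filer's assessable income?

$278,300

$6,380 is 6,380/6,960 of the full $6,960, so 580/6,960 of the $30,000 range has been used: income = $275,800 + $30,000 × 580/6,960 = $278,300.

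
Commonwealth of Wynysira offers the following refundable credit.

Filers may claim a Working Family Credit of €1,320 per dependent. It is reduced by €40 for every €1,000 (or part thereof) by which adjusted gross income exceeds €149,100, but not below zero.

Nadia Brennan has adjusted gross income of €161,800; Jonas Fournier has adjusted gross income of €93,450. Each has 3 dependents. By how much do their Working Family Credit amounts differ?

Nadia (€161,800): Working Family Credit: base = 3 × €1,320 = €3,960. income exceeds €149,100 by €12,700, which is 13 full-or-partial €1,000 increments; reduction = 13 × €40 = €520, leaving €3,440.
Jonas (€93,450): Working Family Credit: base = 3 × €1,320 = €3,960. €93,450 is at or below the €149,100 threshold, so the full €3,960 applies.
Difference: |€3,440 − €3,960| = €520.

€520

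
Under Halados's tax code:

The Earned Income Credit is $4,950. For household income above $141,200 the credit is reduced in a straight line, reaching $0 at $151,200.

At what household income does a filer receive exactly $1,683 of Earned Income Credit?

$1,683 is 1,683/4,950 of the full $4,950, so 3,267/4,950 of the $10,000 range has been used: income = $141,200 + $10,000 × 3,267/4,950 = $147,800.

$147,800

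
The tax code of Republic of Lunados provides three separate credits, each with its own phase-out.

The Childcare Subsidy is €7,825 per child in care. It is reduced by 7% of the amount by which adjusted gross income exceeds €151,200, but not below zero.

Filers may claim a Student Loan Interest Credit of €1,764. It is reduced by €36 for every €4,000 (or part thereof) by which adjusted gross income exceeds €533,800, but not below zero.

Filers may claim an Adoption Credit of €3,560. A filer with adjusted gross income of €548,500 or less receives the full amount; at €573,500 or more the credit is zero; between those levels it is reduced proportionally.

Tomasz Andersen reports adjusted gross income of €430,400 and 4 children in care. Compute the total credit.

Childcare Subsidy: base = 4 × €7,825 = €31,300. 7% of the €279,200 excess over €151,200 is €19,544; credit = €31,300 − €19,544 = €11,756.
Student Loan Interest Credit: €430,400 is at or below the €533,800 threshold, so the full €1,764 applies.
Adoption Credit: €430,400 is at or below the €548,500 threshold, so the full €3,560 applies.
Total: €11,756 + €1,764 + €3,560 = €17,080.

€17,080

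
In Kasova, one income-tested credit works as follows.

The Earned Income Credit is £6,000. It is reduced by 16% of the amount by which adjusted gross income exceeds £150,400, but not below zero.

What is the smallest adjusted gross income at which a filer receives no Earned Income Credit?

The credit falls by 16% of each pound above £150,400, so it reaches zero when the excess is £6,000 / 16% = £37,500: income = £150,400 + £37,500 = £187,900.

£187,900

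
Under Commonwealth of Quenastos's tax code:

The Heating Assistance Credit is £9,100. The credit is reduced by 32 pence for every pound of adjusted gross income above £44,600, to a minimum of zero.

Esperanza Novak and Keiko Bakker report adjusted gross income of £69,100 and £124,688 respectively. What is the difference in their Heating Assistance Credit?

Esperanza (£69,100): Heating Assistance Credit: 32% of the £24,500 excess over £44,600 is £7,840; credit = £9,100 − £7,840 = £1,260.
Keiko (£124,688): Heating Assistance Credit: 32% of the £80,088 excess over £44,600 is £25,628.16 ≥ base, so the credit is £0.
Difference: |£1,260 − £0| = £1,260.

£1,260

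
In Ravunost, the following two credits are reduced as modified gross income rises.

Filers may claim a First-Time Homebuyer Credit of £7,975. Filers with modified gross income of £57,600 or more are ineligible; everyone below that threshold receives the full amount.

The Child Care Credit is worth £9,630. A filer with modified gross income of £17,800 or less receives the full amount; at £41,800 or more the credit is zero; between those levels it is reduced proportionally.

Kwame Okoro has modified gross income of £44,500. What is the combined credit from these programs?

First-Time Homebuyer Credit: £44,500 is below the £57,600 cutoff, so the full £7,975 applies.
Child Care Credit: £44,500 is at or above £41,800, so the credit is £0.
Total: £7,975 + £0 = £7,975.

£7,975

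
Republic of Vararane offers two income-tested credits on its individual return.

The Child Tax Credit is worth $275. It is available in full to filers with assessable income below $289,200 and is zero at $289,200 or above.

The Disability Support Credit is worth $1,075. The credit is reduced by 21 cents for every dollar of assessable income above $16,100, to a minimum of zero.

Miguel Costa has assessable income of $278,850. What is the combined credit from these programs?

$275

Child Tax Credit: $278,850 is below the $289,200 cutoff, so the full $275 applies.
Disability Support Credit: 21% of the $262,750 excess over $16,100 is $55,177.50 ≥ base, so the credit is $0.
Total: $275 + $0 = $275.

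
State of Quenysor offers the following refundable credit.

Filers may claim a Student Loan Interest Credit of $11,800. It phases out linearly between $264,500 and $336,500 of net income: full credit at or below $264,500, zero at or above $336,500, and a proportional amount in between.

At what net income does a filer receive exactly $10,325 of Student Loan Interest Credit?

$273,500

$10,325 is 10,325/11,800 of the full $11,800, so 1,475/11,800 of the $72,000 range has been used: income = $264,500 + $72,000 × 1,475/11,800 = $273,500.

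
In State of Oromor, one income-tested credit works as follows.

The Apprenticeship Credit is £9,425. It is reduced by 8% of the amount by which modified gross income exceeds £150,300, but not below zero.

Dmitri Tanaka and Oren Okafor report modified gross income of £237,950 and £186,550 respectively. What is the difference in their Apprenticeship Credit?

£4,112

Dmitri (£237,950): Apprenticeship Credit: 8% of the £87,650 excess over £150,300 is £7,012; credit = £9,425 − £7,012 = £2,413.
Oren (£186,550): Apprenticeship Credit: 8% of the £36,250 excess over £150,300 is £2,900; credit = £9,425 − £2,900 = £6,525.
Difference: |£2,413 − £6,525| = £4,112.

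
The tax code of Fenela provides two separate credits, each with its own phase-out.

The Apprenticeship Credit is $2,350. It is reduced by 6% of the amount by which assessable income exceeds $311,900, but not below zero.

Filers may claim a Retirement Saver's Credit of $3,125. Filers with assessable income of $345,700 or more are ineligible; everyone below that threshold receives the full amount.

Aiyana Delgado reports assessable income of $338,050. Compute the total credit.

$3,906

Apprenticeship Credit: 6% of the $26,150 excess over $311,900 is $1,569; credit = $2,350 − $1,569 = $781.
Retirement Saver's Credit: $338,050 is below the $345,700 cutoff, so the full $3,125 applies.
Total: $781 + $3,125 = $3,906.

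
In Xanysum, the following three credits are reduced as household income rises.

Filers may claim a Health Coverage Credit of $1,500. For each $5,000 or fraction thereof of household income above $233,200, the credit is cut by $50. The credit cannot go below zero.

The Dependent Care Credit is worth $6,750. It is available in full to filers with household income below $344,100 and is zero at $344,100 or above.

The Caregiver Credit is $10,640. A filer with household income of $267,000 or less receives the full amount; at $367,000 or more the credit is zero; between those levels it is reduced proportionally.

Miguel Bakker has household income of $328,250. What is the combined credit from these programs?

$11,373

Health Coverage Credit: income exceeds $233,200 by $95,050, which is 20 full-or-partial $5,000 increments; reduction = 20 × $50 = $1,000, leaving $500.
Dependent Care Credit: $328,250 is below the $344,100 cutoff, so the full $6,750 applies.
Caregiver Credit: $328,250 is $61,250 into a $100,000 phase-out range, leaving 38,750/100,000 of the credit: $10,640 × 38,750/100,000 = $4,123.
Total: $500 + $6,750 + $4,123 = $11,373.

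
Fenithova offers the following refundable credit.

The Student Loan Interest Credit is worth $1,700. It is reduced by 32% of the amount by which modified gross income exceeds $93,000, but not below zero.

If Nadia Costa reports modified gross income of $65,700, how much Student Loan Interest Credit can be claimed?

$1,700

Student Loan Interest Credit: $65,700 is at or below the $93,000 threshold, so the full $1,700 applies.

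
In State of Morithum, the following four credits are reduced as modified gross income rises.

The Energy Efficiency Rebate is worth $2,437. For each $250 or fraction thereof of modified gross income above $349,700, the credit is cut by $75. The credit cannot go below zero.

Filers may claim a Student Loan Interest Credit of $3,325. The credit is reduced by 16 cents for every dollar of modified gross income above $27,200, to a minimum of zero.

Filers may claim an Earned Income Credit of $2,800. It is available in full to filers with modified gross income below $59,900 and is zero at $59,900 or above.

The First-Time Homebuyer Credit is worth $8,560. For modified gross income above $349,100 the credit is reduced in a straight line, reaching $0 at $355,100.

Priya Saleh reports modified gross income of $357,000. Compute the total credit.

$187

Energy Efficiency Rebate: income exceeds $349,700 by $7,300, which is 30 full-or-partial $250 increments; reduction = 30 × $75 = $2,250, leaving $187.
Student Loan Interest Credit: 16% of the $329,800 excess over $27,200 is $52,768 ≥ base, so the credit is $0.
Earned Income Credit: $357,000 meets or exceeds the $59,900 cutoff, so the credit is $0.
First-Time Homebuyer Credit: $357,000 is at or above $355,100, so the credit is $0.
Total: $187 + $0 + $0 + $0 = $187.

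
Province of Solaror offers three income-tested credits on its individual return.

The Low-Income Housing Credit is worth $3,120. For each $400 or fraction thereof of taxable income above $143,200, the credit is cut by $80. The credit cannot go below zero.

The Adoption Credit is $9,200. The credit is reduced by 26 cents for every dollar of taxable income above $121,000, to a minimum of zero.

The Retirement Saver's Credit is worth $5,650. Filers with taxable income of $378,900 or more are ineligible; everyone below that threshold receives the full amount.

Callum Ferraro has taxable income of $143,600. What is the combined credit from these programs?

$12,014

Low-Income Housing Credit: income exceeds $143,200 by $400, which is 1 full-or-partial $400 increment; reduction = 1 × $80 = $80, leaving $3,040.
Adoption Credit: 26% of the $22,600 excess over $121,000 is $5,876; credit = $9,200 − $5,876 = $3,324.
Retirement Saver's Credit: $143,600 is below the $378,900 cutoff, so the full $5,650 applies.
Total: $3,040 + $3,324 + $5,650 = $12,014.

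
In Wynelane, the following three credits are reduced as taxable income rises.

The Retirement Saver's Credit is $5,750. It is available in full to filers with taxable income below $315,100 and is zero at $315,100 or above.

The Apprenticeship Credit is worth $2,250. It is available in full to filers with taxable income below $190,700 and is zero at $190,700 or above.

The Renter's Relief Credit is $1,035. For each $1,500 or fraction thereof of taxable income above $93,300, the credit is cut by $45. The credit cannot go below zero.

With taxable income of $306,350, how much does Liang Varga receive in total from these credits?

Retirement Saver's Credit: $306,350 is below the $315,100 cutoff, so the full $5,750 applies.
Apprenticeship Credit: $306,350 meets or exceeds the $190,700 cutoff, so the credit is $0.
Renter's Relief Credit: income exceeds $93,300 by $213,050 → 143 increments × $45 = $6,435 ≥ base, so the credit is $0.
Total: $5,750 + $0 + $0 = $5,750.

$5,750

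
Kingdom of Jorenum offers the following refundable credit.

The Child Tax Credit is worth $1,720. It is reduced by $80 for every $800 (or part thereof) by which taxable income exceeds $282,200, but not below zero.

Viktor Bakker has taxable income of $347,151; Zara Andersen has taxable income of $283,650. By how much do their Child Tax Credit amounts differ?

Viktor ($347,151): Child Tax Credit: income exceeds $282,200 by $64,951 → 82 increments × $80 = $6,560 ≥ base, so the credit is $0.
Zara ($283,650): Child Tax Credit: income exceeds $282,200 by $1,450, which is 2 full-or-partial $800 increments; reduction = 2 × $80 = $160, leaving $1,560.
Difference: |$0 − $1,560| = $1,560.

$1,560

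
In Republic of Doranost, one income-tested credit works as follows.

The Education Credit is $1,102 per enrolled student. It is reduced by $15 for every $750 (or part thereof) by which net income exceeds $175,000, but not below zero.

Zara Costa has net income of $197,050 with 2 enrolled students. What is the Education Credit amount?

$1,754

Education Credit: base = 2 × $1,102 = $2,204. income exceeds $175,000 by $22,050, which is 30 full-or-partial $750 increments; reduction = 30 × $15 = $450, leaving $1,754.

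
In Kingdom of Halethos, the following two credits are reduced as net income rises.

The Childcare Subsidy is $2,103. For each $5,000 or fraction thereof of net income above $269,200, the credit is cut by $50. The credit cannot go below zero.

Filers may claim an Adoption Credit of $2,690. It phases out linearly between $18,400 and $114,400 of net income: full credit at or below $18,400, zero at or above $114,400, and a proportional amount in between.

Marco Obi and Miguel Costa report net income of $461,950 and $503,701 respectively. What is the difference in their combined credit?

$153

Marco ($461,950): Childcare Subsidy: income exceeds $269,200 by $192,750, which is 39 full-or-partial $5,000 increments; reduction = 39 × $50 = $1,950, leaving $153. Adoption Credit: $461,950 is at or above $114,400, so the credit is $0. total $153 + $0 = $153
Miguel ($503,701): Childcare Subsidy: income exceeds $269,200 by $234,501 → 47 increments × $50 = $2,350 ≥ base, so the credit is $0. Adoption Credit: $503,701 is at or above $114,400, so the credit is $0. total $0 + $0 = $0
Difference: |$153 − $0| = $153.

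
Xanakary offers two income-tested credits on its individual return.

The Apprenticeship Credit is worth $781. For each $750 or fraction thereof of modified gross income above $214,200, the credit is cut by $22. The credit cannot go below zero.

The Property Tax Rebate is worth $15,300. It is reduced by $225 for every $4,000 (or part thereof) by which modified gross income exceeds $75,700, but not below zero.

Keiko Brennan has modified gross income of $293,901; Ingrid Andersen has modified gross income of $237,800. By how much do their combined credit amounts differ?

$3,227

Keiko ($293,901): Apprenticeship Credit: income exceeds $214,200 by $79,701 → 107 increments × $22 = $2,354 ≥ base, so the credit is $0. Property Tax Rebate: income exceeds $75,700 by $218,201, which is 55 full-or-partial $4,000 increments; reduction = 55 × $225 = $12,375, leaving $2,925. total $0 + $2,925 = $2,925
Ingrid ($237,800): Apprenticeship Credit: income exceeds $214,200 by $23,600, which is 32 full-or-partial $750 increments; reduction = 32 × $22 = $704, leaving $77. Property Tax Rebate: income exceeds $75,700 by $162,100, which is 41 full-or-partial $4,000 increments; reduction = 41 × $225 = $9,225, leaving $6,075. total $77 + $6,075 = $6,152
Difference: |$2,925 − $6,152| = $3,227.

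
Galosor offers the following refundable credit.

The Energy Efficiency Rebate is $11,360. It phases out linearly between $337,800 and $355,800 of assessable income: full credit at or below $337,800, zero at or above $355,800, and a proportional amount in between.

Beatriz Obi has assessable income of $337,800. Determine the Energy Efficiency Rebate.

$11,360

Energy Efficiency Rebate: $337,800 is at or below the $337,800 threshold, so the full $11,360 applies.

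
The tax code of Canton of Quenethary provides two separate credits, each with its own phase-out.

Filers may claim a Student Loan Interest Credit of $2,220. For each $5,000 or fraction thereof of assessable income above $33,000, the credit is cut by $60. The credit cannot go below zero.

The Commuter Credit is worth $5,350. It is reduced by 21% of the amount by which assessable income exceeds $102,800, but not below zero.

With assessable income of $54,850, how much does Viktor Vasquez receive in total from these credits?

Student Loan Interest Credit: income exceeds $33,000 by $21,850, which is 5 full-or-partial $5,000 increments; reduction = 5 × $60 = $300, leaving $1,920.
Commuter Credit: $54,850 is at or below the $102,800 threshold, so the full $5,350 applies.
Total: $1,920 + $5,350 = $7,270.

$7,270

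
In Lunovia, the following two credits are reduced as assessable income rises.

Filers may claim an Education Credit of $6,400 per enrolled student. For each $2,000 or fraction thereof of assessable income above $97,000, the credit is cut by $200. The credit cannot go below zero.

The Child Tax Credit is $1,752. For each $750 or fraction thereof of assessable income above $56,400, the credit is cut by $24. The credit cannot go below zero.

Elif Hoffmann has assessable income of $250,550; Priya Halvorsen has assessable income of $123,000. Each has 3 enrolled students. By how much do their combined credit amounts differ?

$12,800

Elif ($250,550): Education Credit: base = 3 × $6,400 = $19,200. income exceeds $97,000 by $153,550, which is 77 full-or-partial $2,000 increments; reduction = 77 × $200 = $15,400, leaving $3,800. Child Tax Credit: income exceeds $56,400 by $194,150 → 259 increments × $24 = $6,216 ≥ base, so the credit is $0. total $3,800 + $0 = $3,800
Priya ($123,000): Education Credit: base = 3 × $6,400 = $19,200. income exceeds $97,000 by $26,000, which is 13 full-or-partial $2,000 increments; reduction = 13 × $200 = $2,600, leaving $16,600. Child Tax Credit: income exceeds $56,400 by $66,600 → 89 increments × $24 = $2,136 ≥ base, so the credit is $0. total $16,600 + $0 = $16,600
Difference: |$3,800 − $16,600| = $12,800.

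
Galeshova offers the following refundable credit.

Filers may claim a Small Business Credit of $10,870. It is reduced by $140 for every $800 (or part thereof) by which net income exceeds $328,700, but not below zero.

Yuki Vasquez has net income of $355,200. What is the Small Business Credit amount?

$6,110

Small Business Credit: income exceeds $328,700 by $26,500, which is 34 full-or-partial $800 increments; reduction = 34 × $140 = $4,760, leaving $6,110.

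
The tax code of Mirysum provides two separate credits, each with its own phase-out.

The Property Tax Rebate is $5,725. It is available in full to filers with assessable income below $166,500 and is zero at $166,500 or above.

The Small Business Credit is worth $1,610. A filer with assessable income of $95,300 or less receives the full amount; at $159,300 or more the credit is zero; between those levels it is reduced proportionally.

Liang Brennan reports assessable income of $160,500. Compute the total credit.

Property Tax Rebate: $160,500 is below the $166,500 cutoff, so the full $5,725 applies.
Small Business Credit: $160,500 is at or above $159,300, so the credit is $0.
Total: $5,725 + $0 = $5,725.

$5,725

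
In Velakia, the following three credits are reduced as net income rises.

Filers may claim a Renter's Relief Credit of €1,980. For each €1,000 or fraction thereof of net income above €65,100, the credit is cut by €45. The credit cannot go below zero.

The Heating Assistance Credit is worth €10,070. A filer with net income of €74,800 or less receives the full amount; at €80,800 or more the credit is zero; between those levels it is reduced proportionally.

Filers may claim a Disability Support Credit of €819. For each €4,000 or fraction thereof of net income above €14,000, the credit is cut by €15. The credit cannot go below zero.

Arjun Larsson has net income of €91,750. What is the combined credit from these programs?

€1,284

Renter's Relief Credit: income exceeds €65,100 by €26,650, which is 27 full-or-partial €1,000 increments; reduction = 27 × €45 = €1,215, leaving €765.
Heating Assistance Credit: €91,750 is at or above €80,800, so the credit is €0.
Disability Support Credit: income exceeds €14,000 by €77,750, which is 20 full-or-partial €4,000 increments; reduction = 20 × €15 = €300, leaving €519.
Total: €765 + €0 + €519 = €1,284.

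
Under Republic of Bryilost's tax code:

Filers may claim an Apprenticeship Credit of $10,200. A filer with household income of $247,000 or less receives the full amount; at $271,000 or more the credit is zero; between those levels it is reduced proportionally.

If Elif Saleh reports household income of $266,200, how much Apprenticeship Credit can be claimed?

Apprenticeship Credit: $266,200 is $19,200 into a $24,000 phase-out range, leaving 4,800/24,000 of the credit: $10,200 × 4,800/24,000 = $2,040.

$2,040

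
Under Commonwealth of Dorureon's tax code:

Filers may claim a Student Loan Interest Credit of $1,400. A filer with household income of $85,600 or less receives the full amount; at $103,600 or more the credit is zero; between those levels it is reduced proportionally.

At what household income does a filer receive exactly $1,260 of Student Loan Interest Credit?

$87,400

$1,260 is 1,260/1,400 of the full $1,400, so 140/1,400 of the $18,000 range has been used: income = $85,600 + $18,000 × 140/1,400 = $87,400.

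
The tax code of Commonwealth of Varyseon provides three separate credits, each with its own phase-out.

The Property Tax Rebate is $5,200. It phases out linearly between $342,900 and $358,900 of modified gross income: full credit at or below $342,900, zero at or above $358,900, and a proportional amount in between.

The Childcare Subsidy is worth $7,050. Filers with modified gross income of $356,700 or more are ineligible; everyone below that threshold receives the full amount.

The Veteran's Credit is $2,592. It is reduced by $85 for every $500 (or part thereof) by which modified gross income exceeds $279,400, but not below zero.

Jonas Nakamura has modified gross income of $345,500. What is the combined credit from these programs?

$11,405

Property Tax Rebate: $345,500 is $2,600 into a $16,000 phase-out range, leaving 13,400/16,000 of the credit: $5,200 × 13,400/16,000 = $4,355.
Childcare Subsidy: $345,500 is below the $356,700 cutoff, so the full $7,050 applies.
Veteran's Credit: income exceeds $279,400 by $66,100 → 133 increments × $85 = $11,305 ≥ base, so the credit is $0.
Total: $4,355 + $7,050 + $0 = $11,405.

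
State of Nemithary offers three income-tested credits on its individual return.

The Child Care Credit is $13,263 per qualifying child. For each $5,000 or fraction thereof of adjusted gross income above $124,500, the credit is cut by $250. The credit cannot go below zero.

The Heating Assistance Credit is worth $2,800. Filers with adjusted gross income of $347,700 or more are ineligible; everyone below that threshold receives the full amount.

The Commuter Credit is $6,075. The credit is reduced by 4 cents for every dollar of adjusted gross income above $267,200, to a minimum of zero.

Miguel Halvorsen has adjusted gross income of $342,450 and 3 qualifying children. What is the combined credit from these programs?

Child Care Credit: base = 3 × $13,263 = $39,789. income exceeds $124,500 by $217,950, which is 44 full-or-partial $5,000 increments; reduction = 44 × $250 = $11,000, leaving $28,789.
Heating Assistance Credit: $342,450 is below the $347,700 cutoff, so the full $2,800 applies.
Commuter Credit: 4% of the $75,250 excess over $267,200 is $3,010; credit = $6,075 − $3,010 = $3,065.
Total: $28,789 + $2,800 + $3,065 = $34,654.

$34,654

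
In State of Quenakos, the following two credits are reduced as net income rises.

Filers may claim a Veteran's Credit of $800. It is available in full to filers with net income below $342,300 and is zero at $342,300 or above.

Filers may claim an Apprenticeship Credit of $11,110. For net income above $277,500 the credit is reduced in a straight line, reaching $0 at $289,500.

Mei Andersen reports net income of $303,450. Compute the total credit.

$800

Veteran's Credit: $303,450 is below the $342,300 cutoff, so the full $800 applies.
Apprenticeship Credit: $303,450 is at or above $289,500, so the credit is $0.
Total: $800 + $0 = $800.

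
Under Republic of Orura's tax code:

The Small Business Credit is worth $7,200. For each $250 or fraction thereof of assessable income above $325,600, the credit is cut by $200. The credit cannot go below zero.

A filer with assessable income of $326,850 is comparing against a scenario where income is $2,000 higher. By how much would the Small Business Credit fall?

$1,600

At $326,850 — income exceeds $325,600 by $1,250, which is 5 full-or-partial $250 increments; reduction = 5 × $200 = $1,000, leaving $6,200.
At $328,850 — income exceeds $325,600 by $3,250, which is 13 full-or-partial $250 increments; reduction = 13 × $200 = $2,600, leaving $4,600.
Lost: $6,200 − $4,600 = $1,600.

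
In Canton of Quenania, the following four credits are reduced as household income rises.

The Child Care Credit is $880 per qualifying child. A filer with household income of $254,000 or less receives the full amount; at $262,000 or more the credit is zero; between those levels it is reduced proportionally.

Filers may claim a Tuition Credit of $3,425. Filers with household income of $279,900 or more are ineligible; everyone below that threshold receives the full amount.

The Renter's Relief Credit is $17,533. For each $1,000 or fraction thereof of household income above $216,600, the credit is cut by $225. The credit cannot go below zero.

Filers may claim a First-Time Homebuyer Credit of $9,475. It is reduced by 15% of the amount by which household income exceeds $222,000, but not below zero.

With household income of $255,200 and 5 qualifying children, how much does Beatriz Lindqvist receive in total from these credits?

Child Care Credit: base = 5 × $880 = $4,400. $255,200 is $1,200 into a $8,000 phase-out range, leaving 6,800/8,000 of the credit: $4,400 × 6,800/8,000 = $3,740.
Tuition Credit: $255,200 is below the $279,900 cutoff, so the full $3,425 applies.
Renter's Relief Credit: income exceeds $216,600 by $38,600, which is 39 full-or-partial $1,000 increments; reduction = 39 × $225 = $8,775, leaving $8,758.
First-Time Homebuyer Credit: 15% of the $33,200 excess over $222,000 is $4,980; credit = $9,475 − $4,980 = $4,495.
Total: $3,740 + $3,425 + $8,758 + $4,495 = $20,418.

$20,418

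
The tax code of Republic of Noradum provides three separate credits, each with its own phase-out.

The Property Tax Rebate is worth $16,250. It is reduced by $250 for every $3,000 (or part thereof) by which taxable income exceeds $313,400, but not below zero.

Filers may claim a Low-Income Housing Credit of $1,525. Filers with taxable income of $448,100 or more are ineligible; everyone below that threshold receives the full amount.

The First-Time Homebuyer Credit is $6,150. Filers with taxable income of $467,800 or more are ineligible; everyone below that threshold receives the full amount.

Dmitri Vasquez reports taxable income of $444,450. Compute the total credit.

$12,925

Property Tax Rebate: income exceeds $313,400 by $131,050, which is 44 full-or-partial $3,000 increments; reduction = 44 × $250 = $11,000, leaving $5,250.
Low-Income Housing Credit: $444,450 is below the $448,100 cutoff, so the full $1,525 applies.
First-Time Homebuyer Credit: $444,450 is below the $467,800 cutoff, so the full $6,150 applies.
Total: $5,250 + $1,525 + $6,150 = $12,925.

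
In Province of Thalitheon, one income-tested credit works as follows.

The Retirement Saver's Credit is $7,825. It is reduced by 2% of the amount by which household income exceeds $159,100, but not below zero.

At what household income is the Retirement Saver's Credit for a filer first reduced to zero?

The credit falls by 2% of each dollar above $159,100, so it reaches zero when the excess is $7,825 / 2% = $391,250: income = $159,100 + $391,250 = $550,350.

$550,350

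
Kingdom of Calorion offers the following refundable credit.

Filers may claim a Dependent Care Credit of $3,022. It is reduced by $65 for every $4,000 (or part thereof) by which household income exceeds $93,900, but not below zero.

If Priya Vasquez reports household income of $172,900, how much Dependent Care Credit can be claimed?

$1,722

Dependent Care Credit: income exceeds $93,900 by $79,000, which is 20 full-or-partial $4,000 increments; reduction = 20 × $65 = $1,300, leaving $1,722.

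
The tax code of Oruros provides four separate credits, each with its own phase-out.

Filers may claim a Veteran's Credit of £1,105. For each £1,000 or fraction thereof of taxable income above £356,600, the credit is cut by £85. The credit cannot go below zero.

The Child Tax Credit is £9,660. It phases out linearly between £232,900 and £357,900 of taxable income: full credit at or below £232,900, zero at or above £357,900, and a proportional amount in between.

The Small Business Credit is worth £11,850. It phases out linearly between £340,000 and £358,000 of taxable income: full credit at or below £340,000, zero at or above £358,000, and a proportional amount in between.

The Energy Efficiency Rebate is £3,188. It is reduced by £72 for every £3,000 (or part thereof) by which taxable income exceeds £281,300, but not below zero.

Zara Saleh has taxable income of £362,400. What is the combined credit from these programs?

Veteran's Credit: income exceeds £356,600 by £5,800, which is 6 full-or-partial £1,000 increments; reduction = 6 × £85 = £510, leaving £595.
Child Tax Credit: £362,400 is at or above £357,900, so the credit is £0.
Small Business Credit: £362,400 is at or above £358,000, so the credit is £0.
Energy Efficiency Rebate: income exceeds £281,300 by £81,100, which is 28 full-or-partial £3,000 increments; reduction = 28 × £72 = £2,016, leaving £1,172.
Total: £595 + £0 + £0 + £1,172 = £1,767.

£1,767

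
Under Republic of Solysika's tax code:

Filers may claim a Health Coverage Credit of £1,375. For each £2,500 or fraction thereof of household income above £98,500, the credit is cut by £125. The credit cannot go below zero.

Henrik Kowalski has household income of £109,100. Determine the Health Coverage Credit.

£750

Health Coverage Credit: income exceeds £98,500 by £10,600, which is 5 full-or-partial £2,500 increments; reduction = 5 × £125 = £625, leaving £750.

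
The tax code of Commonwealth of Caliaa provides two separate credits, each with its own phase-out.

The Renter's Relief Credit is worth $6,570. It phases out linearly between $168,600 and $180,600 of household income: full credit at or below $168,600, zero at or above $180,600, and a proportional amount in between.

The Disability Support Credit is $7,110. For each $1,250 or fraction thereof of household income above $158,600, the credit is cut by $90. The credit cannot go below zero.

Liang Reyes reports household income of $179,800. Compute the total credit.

$6,018

Renter's Relief Credit: $179,800 is $11,200 into a $12,000 phase-out range, leaving 800/12,000 of the credit: $6,570 × 800/12,000 = $438.
Disability Support Credit: income exceeds $158,600 by $21,200, which is 17 full-or-partial $1,250 increments; reduction = 17 × $90 = $1,530, leaving $5,580.
Total: $438 + $5,580 = $6,018.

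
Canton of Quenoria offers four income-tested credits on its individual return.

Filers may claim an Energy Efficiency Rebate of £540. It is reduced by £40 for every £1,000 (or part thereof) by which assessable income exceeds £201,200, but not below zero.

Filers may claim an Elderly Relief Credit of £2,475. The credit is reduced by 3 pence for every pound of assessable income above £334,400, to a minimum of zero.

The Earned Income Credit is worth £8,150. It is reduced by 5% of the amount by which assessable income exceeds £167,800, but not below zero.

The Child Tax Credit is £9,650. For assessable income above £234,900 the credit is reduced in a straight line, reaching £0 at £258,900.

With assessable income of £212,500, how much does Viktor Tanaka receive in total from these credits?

Energy Efficiency Rebate: income exceeds £201,200 by £11,300, which is 12 full-or-partial £1,000 increments; reduction = 12 × £40 = £480, leaving £60.
Elderly Relief Credit: £212,500 is at or below the £334,400 threshold, so the full £2,475 applies.
Earned Income Credit: 5% of the £44,700 excess over £167,800 is £2,235; credit = £8,150 − £2,235 = £5,915.
Child Tax Credit: £212,500 is at or below the £234,900 threshold, so the full £9,650 applies.
Total: £60 + £2,475 + £5,915 + £9,650 = £18,100.

£18,100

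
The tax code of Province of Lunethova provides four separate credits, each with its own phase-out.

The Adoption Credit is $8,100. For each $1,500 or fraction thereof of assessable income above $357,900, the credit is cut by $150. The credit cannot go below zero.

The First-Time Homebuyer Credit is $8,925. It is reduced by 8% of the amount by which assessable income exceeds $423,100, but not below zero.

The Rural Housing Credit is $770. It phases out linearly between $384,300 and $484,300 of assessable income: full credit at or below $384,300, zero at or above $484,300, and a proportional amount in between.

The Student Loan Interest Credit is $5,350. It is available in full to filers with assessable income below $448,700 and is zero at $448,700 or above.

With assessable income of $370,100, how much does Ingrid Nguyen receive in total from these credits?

$21,795

Adoption Credit: income exceeds $357,900 by $12,200, which is 9 full-or-partial $1,500 increments; reduction = 9 × $150 = $1,350, leaving $6,750.
First-Time Homebuyer Credit: $370,100 is at or below the $423,100 threshold, so the full $8,925 applies.
Rural Housing Credit: $370,100 is at or below the $384,300 threshold, so the full $770 applies.
Student Loan Interest Credit: $370,100 is below the $448,700 cutoff, so the full $5,350 applies.
Total: $6,750 + $8,925 + $770 + $5,350 = $21,795.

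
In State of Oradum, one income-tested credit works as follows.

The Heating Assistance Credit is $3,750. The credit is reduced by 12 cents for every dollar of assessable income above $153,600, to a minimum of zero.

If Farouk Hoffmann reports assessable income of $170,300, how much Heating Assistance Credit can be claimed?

Heating Assistance Credit: 12% of the $16,700 excess over $153,600 is $2,004; credit = $3,750 − $2,004 = $1,746.

$1,746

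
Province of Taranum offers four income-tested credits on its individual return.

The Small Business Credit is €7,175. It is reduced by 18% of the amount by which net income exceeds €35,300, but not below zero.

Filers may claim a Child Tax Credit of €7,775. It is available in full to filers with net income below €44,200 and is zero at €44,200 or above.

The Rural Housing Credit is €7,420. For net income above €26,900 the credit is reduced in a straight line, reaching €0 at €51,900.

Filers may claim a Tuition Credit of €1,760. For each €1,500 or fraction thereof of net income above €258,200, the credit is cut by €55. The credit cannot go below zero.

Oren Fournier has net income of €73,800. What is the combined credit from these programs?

€2,005

Small Business Credit: 18% of the €38,500 excess over €35,300 is €6,930; credit = €7,175 − €6,930 = €245.
Child Tax Credit: €73,800 meets or exceeds the €44,200 cutoff, so the credit is €0.
Rural Housing Credit: €73,800 is at or above €51,900, so the credit is €0.
Tuition Credit: €73,800 is at or below the €258,200 threshold, so the full €1,760 applies.
Total: €245 + €0 + €0 + €1,760 = €2,005.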